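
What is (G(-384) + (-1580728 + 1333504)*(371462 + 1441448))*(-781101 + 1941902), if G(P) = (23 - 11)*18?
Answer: -520265043568000824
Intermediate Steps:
G(P) = 216 (G(P) = 12*18 = 216)
(G(-384) + (-1580728 + 1333504)*(371462 + 1441448))*(-781101 + 1941902) = (216 + (-1580728 + 1333504)*(371462 + 1441448))*(-781101 + 1941902) = (216 - 247224*1812910)*1160801 = (216 - 448194861840)*1160801 = -448194861624*1160801 = -520265043568000824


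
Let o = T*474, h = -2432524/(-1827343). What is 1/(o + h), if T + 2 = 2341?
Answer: 1827343/2025952033822 ≈ 9.0197e-7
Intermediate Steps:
T = 2339 (T = -2 + 2341 = 2339)
h = 2432524/1827343 (h = -2432524*(-1/1827343) = 2432524/1827343 ≈ 1.3312)
o = 1108686 (o = 2339*474 = 1108686)
1/(o + h) = 1/(1108686 + 2432524/1827343) = 1/(2025952033822/1827343) = 1827343/2025952033822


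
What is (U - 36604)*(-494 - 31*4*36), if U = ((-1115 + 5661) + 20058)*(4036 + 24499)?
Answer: -3480707061488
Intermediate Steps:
U = 702075140 (U = (4546 + 20058)*28535 = 24604*28535 = 702075140)
(U - 36604)*(-494 - 31*4*36) = (702075140 - 36604)*(-494 - 31*4*36) = 702038536*(-494 - 124*36) = 702038536*(-494 - 4464) = 702038536*(-4958) = -3480707061488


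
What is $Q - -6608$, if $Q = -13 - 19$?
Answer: $6576$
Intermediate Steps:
$Q = -32$ ($Q = -13 - 19 = -32$)
$Q - -6608 = -32 - -6608 = -32 + 6608 = 6576$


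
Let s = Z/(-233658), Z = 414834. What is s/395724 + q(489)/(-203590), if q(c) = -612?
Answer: 96094489663/32014900884060 ≈ 0.0030016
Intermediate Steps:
s = -69139/38943 (s = 414834/(-233658) = 414834*(-1/233658) = -69139/38943 ≈ -1.7754)
s/395724 + q(489)/(-203590) = -69139/38943/395724 - 612/(-203590) = -69139/38943*1/395724 - 612*(-1/203590) = -1411/314503668 + 306/101795 = 96094489663/32014900884060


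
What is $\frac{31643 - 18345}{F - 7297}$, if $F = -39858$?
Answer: $- \frac{13298}{47155} \approx -0.28201$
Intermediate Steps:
$\frac{31643 - 18345}{F - 7297} = \frac{31643 - 18345}{-39858 - 7297} = \frac{13298}{-47155} = 13298 \left(- \frac{1}{47155}\right) = - \frac{13298}{47155}$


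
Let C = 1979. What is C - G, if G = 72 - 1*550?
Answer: 2457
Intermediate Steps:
G = -478 (G = 72 - 550 = -478)
C - G = 1979 - 1*(-478) = 1979 + 478 = 2457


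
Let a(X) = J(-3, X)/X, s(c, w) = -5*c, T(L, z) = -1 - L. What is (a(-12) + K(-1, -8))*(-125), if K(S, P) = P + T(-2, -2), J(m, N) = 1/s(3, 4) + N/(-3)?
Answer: 32975/36 ≈ 915.97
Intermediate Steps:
J(m, N) = -1/15 - N/3 (J(m, N) = 1/(-5*3) + N/(-3) = 1/(-15) + N*(-1/3) = 1*(-1/15) - N/3 = -1/15 - N/3)
a(X) = (-1/15 - X/3)/X
K(S, P) = 1 + P (K(S, P) = P + (-1 - 1*(-2)) = P + (-1 + 2) = P + 1 = 1 + P)
(a(-12) + K(-1, -8))*(-125) = ((1/15)*(-1 - 5*(-12))/(-12) + (1 - 8))*(-125) = ((1/15)*(-1/12)*(-1 + 60) - 7)*(-125) = ((1/15)*(-1/12)*59 - 7)*(-125) = (-59/180 - 7)*(-125) = -1319/180*(-125) = 32975/36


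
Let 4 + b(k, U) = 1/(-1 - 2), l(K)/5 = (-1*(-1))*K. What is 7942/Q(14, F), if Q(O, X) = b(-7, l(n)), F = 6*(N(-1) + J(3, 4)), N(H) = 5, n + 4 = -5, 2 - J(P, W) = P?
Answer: -23826/13 ≈ -1832.8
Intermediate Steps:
J(P, W) = 2 - P
n = -9 (n = -4 - 5 = -9)
l(K) = 5*K (l(K) = 5*((-1*(-1))*K) = 5*(1*K) = 5*K)
b(k, U) = -13/3 (b(k, U) = -4 + 1/(-1 - 2) = -4 + 1/(-3) = -4 - ⅓ = -13/3)
F = 24 (F = 6*(5 + (2 - 1*3)) = 6*(5 + (2 - 3)) = 6*(5 - 1) = 6*4 = 24)
Q(O, X) = -13/3
7942/Q(14, F) = 7942/(-13/3) = 7942*(-3/13) = -23826/13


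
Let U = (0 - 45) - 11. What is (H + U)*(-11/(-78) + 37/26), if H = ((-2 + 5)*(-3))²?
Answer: 1525/39 ≈ 39.103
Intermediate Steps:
U = -56 (U = -45 - 11 = -56)
H = 81 (H = (3*(-3))² = (-9)² = 81)
(H + U)*(-11/(-78) + 37/26) = (81 - 56)*(-11/(-78) + 37/26) = 25*(-11*(-1/78) + 37*(1/26)) = 25*(11/78 + 37/26) = 25*(61/39) = 1525/39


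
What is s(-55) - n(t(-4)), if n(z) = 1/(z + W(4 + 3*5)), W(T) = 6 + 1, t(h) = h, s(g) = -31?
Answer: -94/3 ≈ -31.333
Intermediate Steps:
W(T) = 7
n(z) = 1/(7 + z) (n(z) = 1/(z + 7) = 1/(7 + z))
s(-55) - n(t(-4)) = -31 - 1/(7 - 4) = -31 - 1/3 = -31 - 1*⅓ = -31 - ⅓ = -94/3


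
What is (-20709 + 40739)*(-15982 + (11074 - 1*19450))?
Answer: -487890740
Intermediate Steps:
(-20709 + 40739)*(-15982 + (11074 - 1*19450)) = 20030*(-15982 + (11074 - 19450)) = 20030*(-15982 - 8376) = 20030*(-24358) = -487890740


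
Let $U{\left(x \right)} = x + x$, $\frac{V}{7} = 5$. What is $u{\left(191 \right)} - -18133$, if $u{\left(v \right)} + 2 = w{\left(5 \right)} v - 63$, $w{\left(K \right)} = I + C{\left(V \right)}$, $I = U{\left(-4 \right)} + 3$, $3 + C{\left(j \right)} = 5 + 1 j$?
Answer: $24180$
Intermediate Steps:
$V = 35$ ($V = 7 \cdot 5 = 35$)
$U{\left(x \right)} = 2 x$
$C{\left(j \right)} = 2 + j$ ($C{\left(j \right)} = -3 + \left(5 + 1 j\right) = -3 + \left(5 + j\right) = 2 + j$)
$I = -5$ ($I = 2 \left(-4\right) + 3 = -8 + 3 = -5$)
$w{\left(K \right)} = 32$ ($w{\left(K \right)} = -5 + \left(2 + 35\right) = -5 + 37 = 32$)
$u{\left(v \right)} = -65 + 32 v$ ($u{\left(v \right)} = -2 + \left(32 v - 63\right) = -2 + \left(-63 + 32 v\right) = -65 + 32 v$)
$u{\left(191 \right)} - -18133 = \left(-65 + 32 \cdot 191\right) - -18133 = \left(-65 + 6112\right) + 18133 = 6047 + 18133 = 24180$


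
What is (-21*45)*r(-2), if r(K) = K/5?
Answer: 378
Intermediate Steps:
r(K) = K/5 (r(K) = K*(⅕) = K/5)
(-21*45)*r(-2) = (-21*45)*((⅕)*(-2)) = -945*(-⅖) = 378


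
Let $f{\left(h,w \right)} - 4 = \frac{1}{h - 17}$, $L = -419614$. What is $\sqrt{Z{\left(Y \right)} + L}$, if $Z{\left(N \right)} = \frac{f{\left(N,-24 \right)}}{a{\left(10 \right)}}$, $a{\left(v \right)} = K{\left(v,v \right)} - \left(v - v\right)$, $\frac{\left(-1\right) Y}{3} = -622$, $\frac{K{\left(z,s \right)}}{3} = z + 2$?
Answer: $\frac{i \sqrt{27931178899}}{258} \approx 647.78 i$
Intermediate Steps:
$K{\left(z,s \right)} = 6 + 3 z$ ($K{\left(z,s \right)} = 3 \left(z + 2\right) = 3 \left(2 + z\right) = 6 + 3 z$)
$Y = 1866$ ($Y = \left(-3\right) \left(-622\right) = 1866$)
$a{\left(v \right)} = 6 + 3 v$ ($a{\left(v \right)} = \left(6 + 3 v\right) - \left(v - v\right) = \left(6 + 3 v\right) - 0 = \left(6 + 3 v\right) + 0 = 6 + 3 v$)
$f{\left(h,w \right)} = 4 + \frac{1}{-17 + h}$ ($f{\left(h,w \right)} = 4 + \frac{1}{h - 17} = 4 + \frac{1}{-17 + h}$)
$Z{\left(N \right)} = \frac{-67 + 4 N}{36 \left(-17 + N\right)}$ ($Z{\left(N \right)} = \frac{\frac{1}{-17 + N} \left(-67 + 4 N\right)}{6 + 3 \cdot 10} = \frac{\frac{1}{-17 + N} \left(-67 + 4 N\right)}{6 + 30} = \frac{\frac{1}{-17 + N} \left(-67 + 4 N\right)}{36} = \frac{-67 + 4 N}{-17 + N} \frac{1}{36} = \frac{-67 + 4 N}{36 \left(-17 + N\right)}$)
$\sqrt{Z{\left(Y \right)} + L} = \sqrt{\frac{-67 + 4 \cdot 1866}{36 \left(-17 + 1866\right)} - 419614} = \sqrt{\frac{-67 + 7464}{36 \cdot 1849} - 419614} = \sqrt{\frac{1}{36} \cdot \frac{1}{1849} \cdot 7397 - 419614} = \sqrt{\frac{7397}{66564} - 419614} = \sqrt{- \frac{27931178899}{66564}} = \frac{i \sqrt{27931178899}}{258}$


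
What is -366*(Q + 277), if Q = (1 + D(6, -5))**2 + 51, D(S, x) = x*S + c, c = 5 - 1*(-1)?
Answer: -313662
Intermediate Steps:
c = 6 (c = 5 + 1 = 6)
D(S, x) = 6 + S*x (D(S, x) = x*S + 6 = S*x + 6 = 6 + S*x)
Q = 580 (Q = (1 + (6 + 6*(-5)))**2 + 51 = (1 + (6 - 30))**2 + 51 = (1 - 24)**2 + 51 = (-23)**2 + 51 = 529 + 51 = 580)
-366*(Q + 277) = -366*(580 + 277) = -366*857 = -313662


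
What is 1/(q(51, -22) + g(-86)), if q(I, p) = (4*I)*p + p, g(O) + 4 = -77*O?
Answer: 1/2108 ≈ 0.00047438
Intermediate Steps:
g(O) = -4 - 77*O
q(I, p) = p + 4*I*p (q(I, p) = 4*I*p + p = p + 4*I*p)
1/(q(51, -22) + g(-86)) = 1/(-22*(1 + 4*51) + (-4 - 77*(-86))) = 1/(-22*(1 + 204) + (-4 + 6622)) = 1/(-22*205 + 6618) = 1/(-4510 + 6618) = 1/2108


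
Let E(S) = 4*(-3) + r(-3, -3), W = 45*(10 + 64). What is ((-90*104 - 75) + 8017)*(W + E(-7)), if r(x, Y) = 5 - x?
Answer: -4716268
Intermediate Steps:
W = 3330 (W = 45*74 = 3330)
E(S) = -4 (E(S) = 4*(-3) + (5 - 1*(-3)) = -12 + (5 + 3) = -12 + 8 = -4)
((-90*104 - 75) + 8017)*(W + E(-7)) = ((-90*104 - 75) + 8017)*(3330 - 4) = ((-9360 - 75) + 8017)*3326 = (-9435 + 8017)*3326 = -1418*3326 = -4716268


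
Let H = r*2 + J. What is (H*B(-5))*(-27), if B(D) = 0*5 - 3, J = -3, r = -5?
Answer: -1053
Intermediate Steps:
B(D) = -3 (B(D) = 0 - 3 = -3)
H = -13 (H = -5*2 - 3 = -10 - 3 = -13)
(H*B(-5))*(-27) = -13*(-3)*(-27) = 39*(-27) = -1053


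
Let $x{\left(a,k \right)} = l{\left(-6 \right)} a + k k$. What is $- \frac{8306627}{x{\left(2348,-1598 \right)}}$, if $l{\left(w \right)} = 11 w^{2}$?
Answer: $- \frac{8306627}{3483412} \approx -2.3846$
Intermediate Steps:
$x{\left(a,k \right)} = k^{2} + 396 a$ ($x{\left(a,k \right)} = 11 \left(-6\right)^{2} a + k k = 11 \cdot 36 a + k^{2} = 396 a + k^{2} = k^{2} + 396 a$)
$- \frac{8306627}{x{\left(2348,-1598 \right)}} = - \frac{8306627}{\left(-1598\right)^{2} + 396 \cdot 2348} = - \frac{8306627}{2553604 + 929808} = - \frac{8306627}{3483412}$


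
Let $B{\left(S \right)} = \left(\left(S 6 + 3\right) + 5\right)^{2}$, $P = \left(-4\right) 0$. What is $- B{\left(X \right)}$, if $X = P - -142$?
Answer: $-739600$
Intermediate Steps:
$P = 0$
$X = 142$ ($X = 0 - -142 = 0 + 142 = 142$)
$B{\left(S \right)} = \left(8 + 6 S\right)^{2}$ ($B{\left(S \right)} = \left(\left(6 S + 3\right) + 5\right)^{2} = \left(\left(3 + 6 S\right) + 5\right)^{2} = \left(8 + 6 S\right)^{2}$)
$- B{\left(X \right)} = - 4 \left(4 + 3 \cdot 142\right)^{2} = - 4 \left(4 + 426\right)^{2} = - 4 \cdot 430^{2} = - 4 \cdot 184900 = \left(-1\right) 739600 = -739600$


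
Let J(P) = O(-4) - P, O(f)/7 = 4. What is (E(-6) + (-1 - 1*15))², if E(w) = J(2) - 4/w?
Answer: 1024/9 ≈ 113.78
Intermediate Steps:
O(f) = 28 (O(f) = 7*4 = 28)
J(P) = 28 - P
E(w) = 26 - 4/w (E(w) = (28 - 1*2) - 4/w = (28 - 2) - 4/w = 26 - 4/w)
(E(-6) + (-1 - 1*15))² = ((26 - 4/(-6)) + (-1 - 1*15))² = ((26 - 4*(-⅙)) + (-1 - 15))² = ((26 + ⅔) - 16)² = (80/3 - 16)² = (32/3)² = 1024/9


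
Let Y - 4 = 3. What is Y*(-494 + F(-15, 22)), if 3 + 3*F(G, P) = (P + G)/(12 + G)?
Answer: -31234/9 ≈ -3470.4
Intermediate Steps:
F(G, P) = -1 + (G + P)/(3*(12 + G)) (F(G, P) = -1 + ((P + G)/(12 + G))/3 = -1 + ((G + P)/(12 + G))/3 = -1 + (G + P)/(3*(12 + G)))
Y = 7 (Y = 4 + 3 = 7)
Y*(-494 + F(-15, 22)) = 7*(-494 + (-36 + 22 - 2*(-15))/(3*(12 - 15))) = 7*(-494 + (⅓)*(-36 + 22 + 30)/(-3)) = 7*(-494 + (⅓)*(-⅓)*16) = 7*(-494 - 16/9) = 7*(-4462/9) = -31234/9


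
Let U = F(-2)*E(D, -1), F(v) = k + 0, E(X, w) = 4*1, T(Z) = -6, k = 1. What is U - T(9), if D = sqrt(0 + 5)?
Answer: 10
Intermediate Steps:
D = sqrt(5) ≈ 2.2361
E(X, w) = 4
F(v) = 1 (F(v) = 1 + 0 = 1)
U = 4 (U = 1*4 = 4)
U - T(9) = 4 - 1*(-6) = 4 + 6 = 10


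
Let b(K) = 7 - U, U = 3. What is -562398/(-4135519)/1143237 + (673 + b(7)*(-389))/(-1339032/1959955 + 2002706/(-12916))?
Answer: 17613671441856666575759656/3106616813311426701382771 ≈ 5.6697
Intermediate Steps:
b(K) = 4 (b(K) = 7 - 1*3 = 7 - 3 = 4)
-562398/(-4135519)/1143237 + (673 + b(7)*(-389))/(-1339032/1959955 + 2002706/(-12916)) = -562398/(-4135519)/1143237 + (673 + 4*(-389))/(-1339032/1959955 + 2002706/(-12916)) = -562398*(-1/4135519)*(1/1143237) + (673 - 1556)/(-1339032*1/1959955 + 2002706*(-1/12916)) = (562398/4135519)*(1/1143237) - 883/(-1339032/1959955 - 1001353/6458) = 187466/1575959445001 - 883/(-1971254287771/12657389390) = 187466/1575959445001 - 883*(-12657389390/1971254287771) = 187466/1575959445001 + 11176474831370/1971254287771 = 17613671441856666575759656/3106616813311426701382771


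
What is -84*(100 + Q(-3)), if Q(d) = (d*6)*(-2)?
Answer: -11424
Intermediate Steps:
Q(d) = -12*d (Q(d) = (6*d)*(-2) = -12*d)
-84*(100 + Q(-3)) = -84*(100 - 12*(-3)) = -84*(100 + 36) = -84*136 = -11424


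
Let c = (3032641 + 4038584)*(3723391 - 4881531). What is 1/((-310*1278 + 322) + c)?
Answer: -1/8189468917358 ≈ -1.2211e-13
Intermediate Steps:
c = -8189468521500 (c = 7071225*(-1158140) = -8189468521500)
1/((-310*1278 + 322) + c) = 1/((-310*1278 + 322) - 8189468521500) = 1/((-396180 + 322) - 8189468521500) = 1/(-395858 - 8189468521500) = 1/(-8189468917358) = -1/8189468917358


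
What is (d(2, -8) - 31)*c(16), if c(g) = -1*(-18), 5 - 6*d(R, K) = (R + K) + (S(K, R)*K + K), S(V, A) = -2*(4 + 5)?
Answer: -933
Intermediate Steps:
S(V, A) = -18 (S(V, A) = -2*9 = -18)
d(R, K) = ⅚ - R/6 + 8*K/3 (d(R, K) = ⅚ - ((R + K) + (-18*K + K))/6 = ⅚ - ((K + R) - 17*K)/6 = ⅚ - (R - 16*K)/6 = ⅚ + (-R/6 + 8*K/3) = ⅚ - R/6 + 8*K/3)
c(g) = 18
(d(2, -8) - 31)*c(16) = ((⅚ - ⅙*2 + (8/3)*(-8)) - 31)*18 = ((⅚ - ⅓ - 64/3) - 31)*18 = (-125/6 - 31)*18 = -311/6*18 = -933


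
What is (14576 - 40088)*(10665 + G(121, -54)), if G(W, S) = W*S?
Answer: -105390072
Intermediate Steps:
G(W, S) = S*W
(14576 - 40088)*(10665 + G(121, -54)) = (14576 - 40088)*(10665 - 54*121) = -25512*(10665 - 6534) = -25512*4131 = -105390072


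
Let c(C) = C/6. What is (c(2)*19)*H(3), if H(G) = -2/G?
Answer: -38/9 ≈ -4.2222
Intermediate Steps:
c(C) = C/6 (c(C) = C*(⅙) = C/6)
(c(2)*19)*H(3) = (((⅙)*2)*19)*(-2/3) = ((⅓)*19)*(-2*⅓) = (19/3)*(-⅔) = -38/9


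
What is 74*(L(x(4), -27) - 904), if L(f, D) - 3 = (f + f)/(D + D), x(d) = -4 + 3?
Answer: -1800124/27 ≈ -66671.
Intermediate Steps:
x(d) = -1
L(f, D) = 3 + f/D (L(f, D) = 3 + (f + f)/(D + D) = 3 + (2*f)/((2*D)) = 3 + (2*f)*(1/(2*D)) = 3 + f/D)
74*(L(x(4), -27) - 904) = 74*((3 - 1/(-27)) - 904) = 74*((3 - 1*(-1/27)) - 904) = 74*((3 + 1/27) - 904) = 74*(82/27 - 904) = 74*(-24326/27) = -1800124/27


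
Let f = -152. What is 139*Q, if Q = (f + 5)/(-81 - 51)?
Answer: 6811/44 ≈ 154.80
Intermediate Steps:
Q = 49/44 (Q = (-152 + 5)/(-81 - 51) = -147/(-132) = -147*(-1/132) = 49/44 ≈ 1.1136)
139*Q = 139*(49/44) = 6811/44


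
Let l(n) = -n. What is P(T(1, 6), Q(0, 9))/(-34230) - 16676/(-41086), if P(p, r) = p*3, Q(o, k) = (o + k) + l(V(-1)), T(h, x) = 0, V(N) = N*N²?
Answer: 8338/20543 ≈ 0.40588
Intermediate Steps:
V(N) = N³
Q(o, k) = 1 + k + o (Q(o, k) = (o + k) - 1*(-1)³ = (k + o) - 1*(-1) = (k + o) + 1 = 1 + k + o)
P(p, r) = 3*p
P(T(1, 6), Q(0, 9))/(-34230) - 16676/(-41086) = (3*0)/(-34230) - 16676/(-41086) = 0*(-1/34230) - 16676*(-1/41086) = 0 + 8338/20543 = 8338/20543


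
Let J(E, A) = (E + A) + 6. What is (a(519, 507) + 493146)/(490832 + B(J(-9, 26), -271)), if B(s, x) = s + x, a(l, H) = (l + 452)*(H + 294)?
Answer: 423639/163528 ≈ 2.5906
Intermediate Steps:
a(l, H) = (294 + H)*(452 + l) (a(l, H) = (452 + l)*(294 + H) = (294 + H)*(452 + l))
J(E, A) = 6 + A + E (J(E, A) = (A + E) + 6 = 6 + A + E)
(a(519, 507) + 493146)/(490832 + B(J(-9, 26), -271)) = ((132888 + 294*519 + 452*507 + 507*519) + 493146)/(490832 + ((6 + 26 - 9) - 271)) = ((132888 + 152586 + 229164 + 263133) + 493146)/(490832 + (23 - 271)) = (777771 + 493146)/(490832 - 248) = 1270917/490584 = 1270917*(1/490584) = 423639/163528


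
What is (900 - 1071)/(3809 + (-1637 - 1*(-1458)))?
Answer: -57/1210 ≈ -0.047107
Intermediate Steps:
(900 - 1071)/(3809 + (-1637 - 1*(-1458))) = -171/(3809 + (-1637 + 1458)) = -171/(3809 - 179) = -171/3630 = -171*1/3630 = -57/1210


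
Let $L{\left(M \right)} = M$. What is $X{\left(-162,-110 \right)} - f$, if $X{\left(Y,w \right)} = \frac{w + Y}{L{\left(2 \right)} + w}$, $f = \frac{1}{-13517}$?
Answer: $\frac{919183}{364959} \approx 2.5186$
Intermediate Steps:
$f = - \frac{1}{13517} \approx -7.3981 \cdot 10^{-5}$
$X{\left(Y,w \right)} = \frac{Y + w}{2 + w}$ ($X{\left(Y,w \right)} = \frac{w + Y}{2 + w} = \frac{Y + w}{2 + w}$)
$X{\left(-162,-110 \right)} - f = \frac{-162 - 110}{2 - 110} - - \frac{1}{13517} = \frac{1}{-108} \left(-272\right) + \frac{1}{13517} = \left(- \frac{1}{108}\right) \left(-272\right) + \frac{1}{13517} = \frac{68}{27} + \frac{1}{13517} = \frac{919183}{364959}$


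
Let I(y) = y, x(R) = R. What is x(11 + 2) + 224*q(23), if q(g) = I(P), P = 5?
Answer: 1133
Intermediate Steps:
q(g) = 5
x(11 + 2) + 224*q(23) = (11 + 2) + 224*5 = 13 + 1120 = 1133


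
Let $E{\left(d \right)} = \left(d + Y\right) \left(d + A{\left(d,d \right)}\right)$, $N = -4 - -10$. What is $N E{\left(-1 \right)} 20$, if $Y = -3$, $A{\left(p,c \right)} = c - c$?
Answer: $480$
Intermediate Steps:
$N = 6$ ($N = -4 + 10 = 6$)
$A{\left(p,c \right)} = 0$
$E{\left(d \right)} = d \left(-3 + d\right)$ ($E{\left(d \right)} = \left(d - 3\right) \left(d + 0\right) = \left(-3 + d\right) d = d \left(-3 + d\right)$)
$N E{\left(-1 \right)} 20 = 6 \left(- (-3 - 1)\right) 20 = 6 \left(\left(-1\right) \left(-4\right)\right) 20 = 6 \cdot 4 \cdot 20 = 24 \cdot 20 = 480$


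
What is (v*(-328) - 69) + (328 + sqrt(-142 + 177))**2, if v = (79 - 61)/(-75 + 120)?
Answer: 537094/5 + 656*sqrt(35) ≈ 1.1130e+5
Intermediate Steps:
v = 2/5 (v = 18/45 = 18*(1/45) = 2/5 ≈ 0.40000)
(v*(-328) - 69) + (328 + sqrt(-142 + 177))**2 = ((2/5)*(-328) - 69) + (328 + sqrt(-142 + 177))**2 = (-656/5 - 69) + (328 + sqrt(35))**2 = -1001/5 + (328 + sqrt(35))**2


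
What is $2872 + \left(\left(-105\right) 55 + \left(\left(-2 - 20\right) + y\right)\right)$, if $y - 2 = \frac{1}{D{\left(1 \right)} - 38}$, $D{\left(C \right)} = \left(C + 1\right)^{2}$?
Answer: $- \frac{99383}{34} \approx -2923.0$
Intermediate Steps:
$D{\left(C \right)} = \left(1 + C\right)^{2}$
$y = \frac{67}{34}$ ($y = 2 + \frac{1}{\left(1 + 1\right)^{2} - 38} = 2 + \frac{1}{2^{2} - 38} = 2 + \frac{1}{4 - 38} = 2 + \frac{1}{-34} = 2 - \frac{1}{34} = \frac{67}{34} \approx 1.9706$)
$2872 + \left(\left(-105\right) 55 + \left(\left(-2 - 20\right) + y\right)\right) = 2872 + \left(\left(-105\right) 55 + \left(\left(-2 - 20\right) + \frac{67}{34}\right)\right) = 2872 + \left(-5775 + \left(\left(-2 - 20\right) + \frac{67}{34}\right)\right) = 2872 + \left(-5775 + \left(-22 + \frac{67}{34}\right)\right) = 2872 - \frac{197031}{34} = - \frac{99383}{34}$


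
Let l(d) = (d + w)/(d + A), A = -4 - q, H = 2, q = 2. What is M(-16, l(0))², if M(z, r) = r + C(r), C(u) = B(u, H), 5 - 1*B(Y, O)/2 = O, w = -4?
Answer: 400/9 ≈ 44.444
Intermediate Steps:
B(Y, O) = 10 - 2*O
C(u) = 6 (C(u) = 10 - 2*2 = 10 - 4 = 6)
A = -6 (A = -4 - 1*2 = -4 - 2 = -6)
l(d) = (-4 + d)/(-6 + d) (l(d) = (d - 4)/(d - 6) = (-4 + d)/(-6 + d))
M(z, r) = 6 + r (M(z, r) = r + 6 = 6 + r)
M(-16, l(0))² = (6 + (-4 + 0)/(-6 + 0))² = (6 - 4/(-6))² = (6 - ⅙*(-4))² = (6 + ⅔)² = (20/3)² = 400/9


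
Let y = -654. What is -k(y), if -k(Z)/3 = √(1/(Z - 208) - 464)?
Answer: 9*I*√38308142/862 ≈ 64.622*I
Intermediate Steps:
k(Z) = -3*√(-464 + 1/(-208 + Z)) (k(Z) = -3*√(1/(Z - 208) - 464) = -3*√(1/(-208 + Z) - 464) = -3*√(-464 + 1/(-208 + Z)))
-k(y) = -(-3)*√(-(-96513 + 464*(-654))/(-208 - 654)) = -(-3)*√(-1*(-96513 - 303456)/(-862)) = -(-3)*√(-1*(-1/862)*(-399969)) = -(-3)*√(-399969/862) = -(-3)*3*I*√38308142/862 = -(-9)*I*√38308142/862 = 9*I*√38308142/862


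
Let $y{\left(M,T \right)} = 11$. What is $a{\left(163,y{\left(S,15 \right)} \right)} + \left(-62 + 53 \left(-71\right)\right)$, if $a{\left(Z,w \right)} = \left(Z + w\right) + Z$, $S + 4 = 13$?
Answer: $-3488$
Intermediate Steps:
$S = 9$ ($S = -4 + 13 = 9$)
$a{\left(Z,w \right)} = w + 2 Z$
$a{\left(163,y{\left(S,15 \right)} \right)} + \left(-62 + 53 \left(-71\right)\right) = \left(11 + 2 \cdot 163\right) + \left(-62 + 53 \left(-71\right)\right) = \left(11 + 326\right) - 3825 = 337 - 3825 = -3488$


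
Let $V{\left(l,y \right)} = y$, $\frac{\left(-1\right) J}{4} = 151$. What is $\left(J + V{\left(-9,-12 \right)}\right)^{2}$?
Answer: $379456$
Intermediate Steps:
$J = -604$ ($J = \left(-4\right) 151 = -604$)
$\left(J + V{\left(-9,-12 \right)}\right)^{2} = \left(-604 - 12\right)^{2} = \left(-616\right)^{2} = 379456$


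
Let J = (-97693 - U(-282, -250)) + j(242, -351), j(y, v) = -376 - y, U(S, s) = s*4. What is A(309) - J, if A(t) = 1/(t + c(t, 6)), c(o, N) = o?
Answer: 60138199/618 ≈ 97311.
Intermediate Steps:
A(t) = 1/(2*t) (A(t) = 1/(t + t) = 1/(2*t))
U(S, s) = 4*s
J = -97311 (J = (-97693 - 4*(-250)) + (-376 - 1*242) = (-97693 - 1*(-1000)) + (-376 - 242) = (-97693 + 1000) - 618 = -96693 - 618 = -97311)
A(309) - J = (1/2)/309 - 1*(-97311) = (1/2)*(1/309) + 97311 = 1/618 + 97311 = 60138199/618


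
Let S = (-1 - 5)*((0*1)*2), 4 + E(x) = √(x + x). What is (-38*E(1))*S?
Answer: 0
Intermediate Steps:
E(x) = -4 + √2*√x (E(x) = -4 + √(x + x) = -4 + √(2*x) = -4 + √2*√x)
S = 0 (S = -0*2 = -6*0 = 0)
(-38*E(1))*S = -38*(-4 + √2*√1)*0 = -38*(-4 + √2*1)*0 = -38*(-4 + √2)*0 = (152 - 38*√2)*0 = 0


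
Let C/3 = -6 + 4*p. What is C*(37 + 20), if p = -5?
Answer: -4446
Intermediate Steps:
C = -78 (C = 3*(-6 + 4*(-5)) = 3*(-6 - 20) = 3*(-26) = -78)
C*(37 + 20) = -78*(37 + 20) = -78*57 = -4446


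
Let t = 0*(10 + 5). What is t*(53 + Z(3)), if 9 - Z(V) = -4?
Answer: 0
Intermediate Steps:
t = 0 (t = 0*15 = 0)
Z(V) = 13 (Z(V) = 9 - 1*(-4) = 9 + 4 = 13)
t*(53 + Z(3)) = 0*(53 + 13) = 0*66 = 0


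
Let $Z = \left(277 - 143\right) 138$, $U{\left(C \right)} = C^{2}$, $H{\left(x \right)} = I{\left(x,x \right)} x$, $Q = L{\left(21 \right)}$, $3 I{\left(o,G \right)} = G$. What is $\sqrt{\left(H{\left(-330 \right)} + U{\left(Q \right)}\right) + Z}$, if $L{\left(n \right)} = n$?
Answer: $57 \sqrt{17} \approx 235.02$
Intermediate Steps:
$I{\left(o,G \right)} = \frac{G}{3}$
$Q = 21$
$H{\left(x \right)} = \frac{x^{2}}{3}$ ($H{\left(x \right)} = \frac{x}{3} x = \frac{x^{2}}{3}$)
$Z = 18492$ ($Z = 134 \cdot 138 = 18492$)
$\sqrt{\left(H{\left(-330 \right)} + U{\left(Q \right)}\right) + Z} = \sqrt{\left(\frac{\left(-330\right)^{2}}{3} + 21^{2}\right) + 18492} = \sqrt{\left(\frac{1}{3} \cdot 108900 + 441\right) + 18492} = \sqrt{\left(36300 + 441\right) + 18492} = \sqrt{36741 + 18492} = \sqrt{55233} = 57 \sqrt{17}$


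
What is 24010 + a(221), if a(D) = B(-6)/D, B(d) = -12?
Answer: 5306198/221 ≈ 24010.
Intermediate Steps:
a(D) = -12/D
24010 + a(221) = 24010 - 12/221 = 5306198/221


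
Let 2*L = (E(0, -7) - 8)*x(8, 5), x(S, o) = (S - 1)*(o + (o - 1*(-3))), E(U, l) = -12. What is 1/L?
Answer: -1/910 ≈ -0.0010989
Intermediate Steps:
x(S, o) = (-1 + S)*(3 + 2*o) (x(S, o) = (-1 + S)*(o + (o + 3)) = (-1 + S)*(o + (3 + o)) = (-1 + S)*(3 + 2*o))
L = -910 (L = ((-12 - 8)*(-3 - 2*5 + 3*8 + 2*8*5))/2 = (-20*(-3 - 10 + 24 + 80))/2 = (-20*91)/2 = (1/2)*(-1820) = -910)
1/L = 1/(-910) = -1/910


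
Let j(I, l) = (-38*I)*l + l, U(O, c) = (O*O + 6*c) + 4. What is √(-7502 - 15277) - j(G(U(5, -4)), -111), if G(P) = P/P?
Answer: -4107 + 3*I*√2531 ≈ -4107.0 + 150.93*I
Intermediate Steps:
U(O, c) = 4 + O² + 6*c (U(O, c) = (O² + 6*c) + 4 = 4 + O² + 6*c)
G(P) = 1
j(I, l) = l - 38*I*l (j(I, l) = -38*I*l + l = l - 38*I*l)
√(-7502 - 15277) - j(G(U(5, -4)), -111) = √(-7502 - 15277) - (-111)*(1 - 38*1) = √(-22779) - (-111)*(1 - 38) = 3*I*√2531 - (-111)*(-37) = 3*I*√2531 - 1*4107 = 3*I*√2531 - 4107 = -4107 + 3*I*√2531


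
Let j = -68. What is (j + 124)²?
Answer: 3136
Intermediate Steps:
(j + 124)² = (-68 + 124)² = 56² = 3136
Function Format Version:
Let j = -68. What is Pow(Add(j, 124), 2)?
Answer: 3136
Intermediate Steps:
Pow(Add(j, 124), 2) = Pow(Add(-68, 124), 2) = Pow(56, 2) = 3136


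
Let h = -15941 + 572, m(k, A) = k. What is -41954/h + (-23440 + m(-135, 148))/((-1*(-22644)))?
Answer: 195894067/116005212 ≈ 1.6887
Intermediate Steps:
h = -15369
-41954/h + (-23440 + m(-135, 148))/((-1*(-22644))) = -41954/(-15369) + (-23440 - 135)/((-1*(-22644))) = -41954*(-1/15369) - 23575/22644 = 41954/15369 - 23575*1/22644 = 41954/15369 - 23575/22644 = 195894067/116005212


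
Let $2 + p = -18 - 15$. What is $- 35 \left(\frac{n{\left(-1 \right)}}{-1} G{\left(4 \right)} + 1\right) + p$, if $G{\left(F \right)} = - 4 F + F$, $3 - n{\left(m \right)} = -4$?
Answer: $-3010$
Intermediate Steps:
$n{\left(m \right)} = 7$ ($n{\left(m \right)} = 3 - -4 = 3 + 4 = 7$)
$G{\left(F \right)} = - 3 F$
$p = -35$ ($p = -2 - 33 = -35$)
$- 35 \left(\frac{n{\left(-1 \right)}}{-1} G{\left(4 \right)} + 1\right) + p = - 35 \left(\frac{7}{-1} \left(\left(-3\right) 4\right) + 1\right) - 35 = - 35 \left(7 \left(-1\right) \left(-12\right) + 1\right) - 35 = - 35 \left(\left(-7\right) \left(-12\right) + 1\right) - 35 = - 35 \left(84 + 1\right) - 35 = \left(-35\right) 85 - 35 = -2975 - 35 = -3010$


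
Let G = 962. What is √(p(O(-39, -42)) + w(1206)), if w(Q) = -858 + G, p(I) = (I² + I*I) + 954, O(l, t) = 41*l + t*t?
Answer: 2*√13877 ≈ 235.60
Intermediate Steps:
O(l, t) = t² + 41*l (O(l, t) = 41*l + t² = t² + 41*l)
p(I) = 954 + 2*I² (p(I) = (I² + I²) + 954 = 2*I² + 954 = 954 + 2*I²)
w(Q) = 104 (w(Q) = -858 + 962 = 104)
√(p(O(-39, -42)) + w(1206)) = √((954 + 2*((-42)² + 41*(-39))²) + 104) = √((954 + 2*(1764 - 1599)²) + 104) = √((954 + 2*165²) + 104) = √((954 + 2*27225) + 104) = √((954 + 54450) + 104) = √(55404 + 104) = √55508 = 2*√13877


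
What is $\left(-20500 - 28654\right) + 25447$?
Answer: $-23707$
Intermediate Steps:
$\left(-20500 - 28654\right) + 25447 = -49154 + 25447 = -23707$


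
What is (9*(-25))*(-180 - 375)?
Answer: 124875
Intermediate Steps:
(9*(-25))*(-180 - 375) = -225*(-555) = 124875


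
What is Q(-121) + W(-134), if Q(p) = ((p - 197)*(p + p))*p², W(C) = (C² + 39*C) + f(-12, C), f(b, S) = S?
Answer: 1126725392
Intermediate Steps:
W(C) = C² + 40*C (W(C) = (C² + 39*C) + C = C² + 40*C)
Q(p) = 2*p³*(-197 + p) (Q(p) = ((-197 + p)*(2*p))*p² = (2*p*(-197 + p))*p² = 2*p³*(-197 + p))
Q(-121) + W(-134) = 2*(-121)³*(-197 - 121) - 134*(40 - 134) = 2*(-1771561)*(-318) - 134*(-94) = 1126712796 + 12596 = 1126725392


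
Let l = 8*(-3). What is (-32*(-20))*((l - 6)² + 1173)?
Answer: 1326720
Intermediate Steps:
l = -24
(-32*(-20))*((l - 6)² + 1173) = (-32*(-20))*((-24 - 6)² + 1173) = 640*((-30)² + 1173) = 640*(900 + 1173) = 640*2073 = 1326720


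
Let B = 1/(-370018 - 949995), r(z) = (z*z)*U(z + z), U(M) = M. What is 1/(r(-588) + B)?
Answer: -1320013/536710611814273 ≈ -2.4595e-9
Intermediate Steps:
r(z) = 2*z³ (r(z) = (z*z)*(z + z) = z²*(2*z) = 2*z³)
B = -1/1320013 (B = 1/(-1320013) = -1/1320013 ≈ -7.5757e-7)
1/(r(-588) + B) = 1/(2*(-588)³ - 1/1320013) = 1/(2*(-203297472) - 1/1320013) = 1/(-406594944 - 1/1320013) = 1/(-536710611814273/1320013) = -1320013/536710611814273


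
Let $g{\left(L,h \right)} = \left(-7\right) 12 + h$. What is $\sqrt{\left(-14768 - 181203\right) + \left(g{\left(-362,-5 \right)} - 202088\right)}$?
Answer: $2 i \sqrt{99537} \approx 630.99 i$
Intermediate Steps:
$g{\left(L,h \right)} = -84 + h$
$\sqrt{\left(-14768 - 181203\right) + \left(g{\left(-362,-5 \right)} - 202088\right)} = \sqrt{\left(-14768 - 181203\right) - 202177} = \sqrt{-195971 - 202177} = \sqrt{-398148} = 2 i \sqrt{99537}$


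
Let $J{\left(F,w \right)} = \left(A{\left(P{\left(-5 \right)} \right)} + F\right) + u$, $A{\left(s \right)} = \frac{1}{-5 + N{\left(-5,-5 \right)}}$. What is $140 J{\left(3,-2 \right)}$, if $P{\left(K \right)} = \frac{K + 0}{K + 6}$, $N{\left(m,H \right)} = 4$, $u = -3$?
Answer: $-140$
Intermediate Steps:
$P{\left(K \right)} = \frac{K}{6 + K}$
$A{\left(s \right)} = -1$ ($A{\left(s \right)} = \frac{1}{-5 + 4} = \frac{1}{-1} = -1$)
$J{\left(F,w \right)} = -4 + F$ ($J{\left(F,w \right)} = \left(-1 + F\right) - 3 = -4 + F$)
$140 J{\left(3,-2 \right)} = 140 \left(-4 + 3\right) = 140 \left(-1\right) = -140$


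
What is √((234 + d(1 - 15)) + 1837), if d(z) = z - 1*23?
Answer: 3*√226 ≈ 45.100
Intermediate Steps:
d(z) = -23 + z (d(z) = z - 23 = -23 + z)
√((234 + d(1 - 15)) + 1837) = √((234 + (-23 + (1 - 15))) + 1837) = √((234 + (-23 - 14)) + 1837) = √((234 - 37) + 1837) = √(197 + 1837) = √2034 = 3*√226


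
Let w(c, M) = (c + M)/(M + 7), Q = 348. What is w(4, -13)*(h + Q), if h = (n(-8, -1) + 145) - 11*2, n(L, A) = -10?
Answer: 1383/2 ≈ 691.50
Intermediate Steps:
w(c, M) = (M + c)/(7 + M)
h = 113 (h = (-10 + 145) - 11*2 = 135 - 22 = 113)
w(4, -13)*(h + Q) = ((-13 + 4)/(7 - 13))*(113 + 348) = (-9/(-6))*461 = -⅙*(-9)*461 = (3/2)*461 = 1383/2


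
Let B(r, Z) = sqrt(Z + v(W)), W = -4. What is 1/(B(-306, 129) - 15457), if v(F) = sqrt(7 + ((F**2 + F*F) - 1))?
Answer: -1/(15457 - sqrt(129 + sqrt(38))) ≈ -6.4744e-5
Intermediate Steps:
v(F) = sqrt(6 + 2*F**2) (v(F) = sqrt(7 + ((F**2 + F**2) - 1)) = sqrt(7 + (2*F**2 - 1)) = sqrt(7 + (-1 + 2*F**2)) = sqrt(6 + 2*F**2))
B(r, Z) = sqrt(Z + sqrt(38)) (B(r, Z) = sqrt(Z + sqrt(6 + 2*(-4)**2)) = sqrt(Z + sqrt(6 + 2*16)) = sqrt(Z + sqrt(6 + 32)) = sqrt(Z + sqrt(38)))
1/(B(-306, 129) - 15457) = 1/(sqrt(129 + sqrt(38)) - 15457) = 1/(-15457 + sqrt(129 + sqrt(38)))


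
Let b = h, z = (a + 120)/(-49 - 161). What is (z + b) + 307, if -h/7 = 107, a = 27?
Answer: -4427/10 ≈ -442.70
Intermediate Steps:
z = -7/10 (z = (27 + 120)/(-49 - 161) = 147/(-210) = 147*(-1/210) = -7/10 ≈ -0.70000)
h = -749 (h = -7*107 = -749)
b = -749
(z + b) + 307 = (-7/10 - 749) + 307 = -7497/10 + 307 = -4427/10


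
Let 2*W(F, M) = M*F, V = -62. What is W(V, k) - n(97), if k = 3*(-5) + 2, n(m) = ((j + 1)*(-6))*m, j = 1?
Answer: 1567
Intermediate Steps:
n(m) = -12*m (n(m) = ((1 + 1)*(-6))*m = (2*(-6))*m = -12*m)
k = -13 (k = -15 + 2 = -13)
W(F, M) = F*M/2 (W(F, M) = (M*F)/2 = (F*M)/2 = F*M/2)
W(V, k) - n(97) = (½)*(-62)*(-13) - (-12)*97 = 403 - 1*(-1164) = 403 + 1164 = 1567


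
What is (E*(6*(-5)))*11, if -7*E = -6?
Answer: -1980/7 ≈ -282.86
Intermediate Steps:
E = 6/7 (E = -⅐*(-6) = 6/7 ≈ 0.85714)
(E*(6*(-5)))*11 = (6*(6*(-5))/7)*11 = ((6/7)*(-30))*11 = -180/7*11 = -1980/7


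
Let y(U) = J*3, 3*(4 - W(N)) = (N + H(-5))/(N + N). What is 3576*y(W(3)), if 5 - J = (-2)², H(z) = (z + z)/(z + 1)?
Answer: 10728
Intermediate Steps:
H(z) = 2*z/(1 + z) (H(z) = (2*z)/(1 + z) = 2*z/(1 + z))
J = 1 (J = 5 - 1*(-2)² = 5 - 1*4 = 5 - 4 = 1)
W(N) = 4 - (5/2 + N)/(6*N) (W(N) = 4 - (N + 2*(-5)/(1 - 5))/(3*(N + N)) = 4 - (N + 2*(-5)/(-4))/(3*(2*N)) = 4 - (N + 2*(-5)*(-¼))*1/(2*N)/3 = 4 - (N + 5/2)*1/(2*N)/3 = 4 - (5/2 + N)*1/(2*N)/3 = 4 - (5/2 + N)/(6*N))
y(U) = 3 (y(U) = 1*3 = 3)
3576*y(W(3)) = 3576*3 = 10728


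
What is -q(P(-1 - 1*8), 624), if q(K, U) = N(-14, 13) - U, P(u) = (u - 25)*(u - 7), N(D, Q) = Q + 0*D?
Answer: 611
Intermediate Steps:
N(D, Q) = Q (N(D, Q) = Q + 0 = Q)
P(u) = (-25 + u)*(-7 + u)
q(K, U) = 13 - U
-q(P(-1 - 1*8), 624) = -(13 - 1*624) = -(13 - 624) = -1*(-611) = 611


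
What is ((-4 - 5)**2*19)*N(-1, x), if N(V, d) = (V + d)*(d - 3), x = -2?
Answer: 23085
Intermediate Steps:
N(V, d) = (-3 + d)*(V + d) (N(V, d) = (V + d)*(-3 + d) = (-3 + d)*(V + d))
((-4 - 5)**2*19)*N(-1, x) = ((-4 - 5)**2*19)*((-2)**2 - 3*(-1) - 3*(-2) - 1*(-2)) = ((-9)**2*19)*(4 + 3 + 6 + 2) = (81*19)*15 = 1539*15 = 23085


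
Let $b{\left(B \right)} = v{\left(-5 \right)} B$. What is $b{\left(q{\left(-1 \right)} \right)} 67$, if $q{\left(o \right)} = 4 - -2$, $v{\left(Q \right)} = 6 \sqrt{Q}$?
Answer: $2412 i \sqrt{5} \approx 5393.4 i$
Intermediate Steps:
$q{\left(o \right)} = 6$ ($q{\left(o \right)} = 4 + 2 = 6$)
$b{\left(B \right)} = 6 i B \sqrt{5}$ ($b{\left(B \right)} = 6 \sqrt{-5} B = 6 i \sqrt{5} B = 6 i B \sqrt{5}$)
$b{\left(q{\left(-1 \right)} \right)} 67 = 6 i 6 \sqrt{5} \cdot 67 = 36 i \sqrt{5} \cdot 67 = 2412 i \sqrt{5}$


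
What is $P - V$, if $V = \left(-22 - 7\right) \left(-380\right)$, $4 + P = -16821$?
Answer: $-27845$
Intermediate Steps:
$P = -16825$ ($P = -4 - 16821 = -16825$)
$V = 11020$ ($V = \left(-29\right) \left(-380\right) = 11020$)
$P - V = -16825 - 11020 = -27845$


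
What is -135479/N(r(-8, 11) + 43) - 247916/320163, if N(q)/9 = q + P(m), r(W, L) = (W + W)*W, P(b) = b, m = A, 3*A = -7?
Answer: -14583899855/162002478 ≈ -90.023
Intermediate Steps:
A = -7/3 (A = (1/3)*(-7) = -7/3 ≈ -2.3333)
m = -7/3 ≈ -2.3333
r(W, L) = 2*W**2 (r(W, L) = (2*W)*W = 2*W**2)
N(q) = -21 + 9*q (N(q) = 9*(q - 7/3) = 9*(-7/3 + q) = -21 + 9*q)
-135479/N(r(-8, 11) + 43) - 247916/320163 = -135479/(-21 + 9*(2*(-8)**2 + 43)) - 247916/320163 = -135479/(-21 + 9*(2*64 + 43)) - 247916*1/320163 = -135479/(-21 + 9*(128 + 43)) - 247916/320163 = -135479/(-21 + 9*171) - 247916/320163 = -135479/(-21 + 1539) - 247916/320163 = -135479/1518 - 247916/320163 = -14583899855/162002478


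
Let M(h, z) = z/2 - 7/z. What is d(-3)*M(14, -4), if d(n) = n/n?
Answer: -¼ ≈ -0.25000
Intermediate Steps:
M(h, z) = z/2 - 7/z (M(h, z) = z*(½) - 7/z = z/2 - 7/z)
d(n) = 1
d(-3)*M(14, -4) = 1*((½)*(-4) - 7/(-4)) = 1*(-2 - 7*(-¼)) = 1*(-2 + 7/4) = 1*(-¼) = -¼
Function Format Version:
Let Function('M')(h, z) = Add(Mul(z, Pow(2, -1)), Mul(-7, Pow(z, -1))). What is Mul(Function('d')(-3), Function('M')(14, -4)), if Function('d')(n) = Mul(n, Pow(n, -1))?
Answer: Rational(-1, 4) ≈ -0.25000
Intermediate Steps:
Function('M')(h, z) = Add(Mul(Rational(1, 2), z), Mul(-7, Pow(z, -1))) (Function('M')(h, z) = Add(Mul(z, Rational(1, 2)), Mul(-7, Pow(z, -1))) = Add(Mul(Rational(1, 2), z), Mul(-7, Pow(z, -1))))
Function('d')(n) = 1
Mul(Function('d')(-3), Function('M')(14, -4)) = Mul(1, Add(Mul(Rational(1, 2), -4), Mul(-7, Pow(-4, -1)))) = Mul(1, Add(-2, Mul(-7, Rational(-1, 4)))) = Mul(1, Add(-2, Rational(7, 4))) = Mul(1, Rational(-1, 4)) = Rational(-1, 4)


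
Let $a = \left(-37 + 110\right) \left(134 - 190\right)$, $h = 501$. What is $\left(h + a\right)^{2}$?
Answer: $12866569$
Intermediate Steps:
$a = -4088$ ($a = 73 \left(-56\right) = -4088$)
$\left(h + a\right)^{2} = \left(501 - 4088\right)^{2} = \left(-3587\right)^{2} = 12866569$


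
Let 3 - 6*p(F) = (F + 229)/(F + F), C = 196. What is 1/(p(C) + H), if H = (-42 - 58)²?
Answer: 2352/23520751 ≈ 9.9997e-5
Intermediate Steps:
p(F) = ½ - (229 + F)/(12*F) (p(F) = ½ - (F + 229)/(6*(F + F)) = ½ - (229 + F)/(6*(2*F)) = ½ - (229 + F)*1/(2*F)/6 = ½ - (229 + F)/(12*F))
H = 10000 (H = (-100)² = 10000)
1/(p(C) + H) = 1/((1/12)*(-229 + 5*196)/196 + 10000) = 1/((1/12)*(1/196)*(-229 + 980) + 10000) = 1/((1/12)*(1/196)*751 + 10000) = 1/(751/2352 + 10000) = 1/(23520751/2352) = 2352/23520751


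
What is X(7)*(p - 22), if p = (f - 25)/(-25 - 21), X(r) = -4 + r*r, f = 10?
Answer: -44865/46 ≈ -975.33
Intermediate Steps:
X(r) = -4 + r²
p = 15/46 (p = (10 - 25)/(-25 - 21) = -15/(-46) = -15*(-1/46) = 15/46 ≈ 0.32609)
X(7)*(p - 22) = (-4 + 7²)*(15/46 - 22) = (-4 + 49)*(-997/46) = 45*(-997/46) = -44865/46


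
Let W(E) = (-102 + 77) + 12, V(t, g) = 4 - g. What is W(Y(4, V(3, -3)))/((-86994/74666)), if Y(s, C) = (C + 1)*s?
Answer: 485329/43497 ≈ 11.158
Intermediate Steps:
Y(s, C) = s*(1 + C) (Y(s, C) = (1 + C)*s = s*(1 + C))
W(E) = -13 (W(E) = -25 + 12 = -13)
W(Y(4, V(3, -3)))/((-86994/74666)) = -13/((-86994/74666)) = -13/((-86994*1/74666)) = -13/(-43497/37333) = -13*(-37333/43497) = 485329/43497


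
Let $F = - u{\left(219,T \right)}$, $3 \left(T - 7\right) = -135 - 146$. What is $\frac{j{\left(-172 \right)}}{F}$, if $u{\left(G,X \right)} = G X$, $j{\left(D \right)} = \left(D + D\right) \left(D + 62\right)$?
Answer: $\frac{1892}{949} \approx 1.9937$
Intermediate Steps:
$j{\left(D \right)} = 2 D \left(62 + D\right)$
$T = - \frac{260}{3}$ ($T = 7 + \frac{-135 - 146}{3} = 7 + \frac{1}{3} \left(-281\right) = 7 - \frac{281}{3} = - \frac{260}{3} \approx -86.667$)
$F = 18980$ ($F = - \frac{219 \left(-260\right)}{3} = \left(-1\right) \left(-18980\right) = 18980$)
$\frac{j{\left(-172 \right)}}{F} = \frac{2 \left(-172\right) \left(62 - 172\right)}{18980} = 2 \left(-172\right) \left(-110\right) \frac{1}{18980} = 37840 \cdot \frac{1}{18980} = \frac{1892}{949}$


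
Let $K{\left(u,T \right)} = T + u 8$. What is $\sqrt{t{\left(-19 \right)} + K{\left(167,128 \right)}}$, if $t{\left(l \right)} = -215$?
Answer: $\sqrt{1249} \approx 35.341$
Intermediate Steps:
$K{\left(u,T \right)} = T + 8 u$
$\sqrt{t{\left(-19 \right)} + K{\left(167,128 \right)}} = \sqrt{-215 + \left(128 + 8 \cdot 167\right)} = \sqrt{-215 + \left(128 + 1336\right)} = \sqrt{-215 + 1464} = \sqrt{1249}$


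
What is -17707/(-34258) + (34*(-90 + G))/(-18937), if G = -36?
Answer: 482078731/648743746 ≈ 0.74310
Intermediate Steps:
-17707/(-34258) + (34*(-90 + G))/(-18937) = -17707/(-34258) + (34*(-90 - 36))/(-18937) = -17707*(-1/34258) + (34*(-126))*(-1/18937) = 17707/34258 - 4284*(-1/18937) = 17707/34258 + 4284/18937 = 482078731/648743746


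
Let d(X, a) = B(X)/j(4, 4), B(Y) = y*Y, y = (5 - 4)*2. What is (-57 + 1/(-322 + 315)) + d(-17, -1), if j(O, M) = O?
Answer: -919/14 ≈ -65.643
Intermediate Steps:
y = 2 (y = 1*2 = 2)
B(Y) = 2*Y
d(X, a) = X/2 (d(X, a) = (2*X)/4 = (2*X)*(¼) = X/2)
(-57 + 1/(-322 + 315)) + d(-17, -1) = (-57 + 1/(-322 + 315)) + (½)*(-17) = (-57 + 1/(-7)) - 17/2 = (-57 - ⅐) - 17/2 = -400/7 - 17/2 = -919/14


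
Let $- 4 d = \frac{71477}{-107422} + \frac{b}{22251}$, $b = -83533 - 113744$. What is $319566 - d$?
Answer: $\frac{145492562341847}{455285128} \approx 3.1956 \cdot 10^{5}$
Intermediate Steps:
$b = -197277$ ($b = -83533 - 113744 = -197277$)
$d = \frac{1084872601}{455285128}$ ($d = - \frac{\frac{71477}{-107422} - \frac{197277}{22251}}{4} = - \frac{71477 \left(- \frac{1}{107422}\right) - \frac{65759}{7417}}{4} = - \frac{- \frac{10211}{15346} - \frac{65759}{7417}}{4} = \left(- \frac{1}{4}\right) \left(- \frac{1084872601}{113821282}\right) = \frac{1084872601}{455285128} \approx 2.3828$)
$319566 - d = 319566 - \frac{1084872601}{455285128} = \frac{145492562341847}{455285128}$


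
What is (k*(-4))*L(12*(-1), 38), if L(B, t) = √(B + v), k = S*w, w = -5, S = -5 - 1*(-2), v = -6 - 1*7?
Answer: -300*I ≈ -300.0*I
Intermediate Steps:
v = -13 (v = -6 - 7 = -13)
S = -3 (S = -5 + 2 = -3)
k = 15 (k = -3*(-5) = 15)
L(B, t) = √(-13 + B) (L(B, t) = √(B - 13) = √(-13 + B))
(k*(-4))*L(12*(-1), 38) = (15*(-4))*√(-13 + 12*(-1)) = -60*√(-13 - 12) = -300*I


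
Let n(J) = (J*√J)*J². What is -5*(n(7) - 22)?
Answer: 110 - 1715*√7 ≈ -4427.5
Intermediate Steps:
n(J) = J^(7/2) (n(J) = J^(3/2)*J² = J^(7/2))
-5*(n(7) - 22) = -5*(7^(7/2) - 22) = -5*(343*√7 - 22) = -5*(-22 + 343*√7) = 110 - 1715*√7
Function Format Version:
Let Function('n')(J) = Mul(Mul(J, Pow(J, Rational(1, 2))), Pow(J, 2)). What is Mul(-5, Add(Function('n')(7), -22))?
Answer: Add(110, Mul(-1715, Pow(7, Rational(1, 2)))) ≈ -4427.5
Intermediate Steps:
Function('n')(J) = Pow(J, Rational(7, 2)) (Function('n')(J) = Mul(Pow(J, Rational(3, 2)), Pow(J, 2)) = Pow(J, Rational(7, 2)))
Mul(-5, Add(Function('n')(7), -22)) = Mul(-5, Add(Pow(7, Rational(7, 2)), -22)) = Mul(-5, Add(Mul(343, Pow(7, Rational(1, 2))), -22)) = Mul(-5, Add(-22, Mul(343, Pow(7, Rational(1, 2))))) = Add(110, Mul(-1715, Pow(7, Rational(1, 2))))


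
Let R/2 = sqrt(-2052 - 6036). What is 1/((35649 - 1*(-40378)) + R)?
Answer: 76027/5780137081 - 4*I*sqrt(2022)/5780137081 ≈ 1.3153e-5 - 3.1118e-8*I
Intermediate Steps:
R = 4*I*sqrt(2022) (R = 2*sqrt(-2052 - 6036) = 2*sqrt(-8088) = 2*(2*I*sqrt(2022)) = 4*I*sqrt(2022) ≈ 179.87*I)
1/((35649 - 1*(-40378)) + R) = 1/((35649 - 1*(-40378)) + 4*I*sqrt(2022)) = 1/((35649 + 40378) + 4*I*sqrt(2022)) = 1/(76027 + 4*I*sqrt(2022))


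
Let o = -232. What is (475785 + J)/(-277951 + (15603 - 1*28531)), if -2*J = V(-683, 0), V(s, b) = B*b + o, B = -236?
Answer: -475901/290879 ≈ -1.6361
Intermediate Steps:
V(s, b) = -232 - 236*b (V(s, b) = -236*b - 232 = -232 - 236*b)
J = 116 (J = -(-232 - 236*0)/2 = -(-232 + 0)/2 = -½*(-232) = 116)
(475785 + J)/(-277951 + (15603 - 1*28531)) = (475785 + 116)/(-277951 + (15603 - 1*28531)) = 475901/(-277951 + (15603 - 28531)) = 475901/(-277951 - 12928) = 475901/(-290879) = 475901*(-1/290879) = -475901/290879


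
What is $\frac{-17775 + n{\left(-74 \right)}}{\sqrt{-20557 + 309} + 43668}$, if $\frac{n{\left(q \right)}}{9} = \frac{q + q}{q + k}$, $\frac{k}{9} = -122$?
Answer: $- \frac{28426459707}{69840742537} + \frac{2603871 i \sqrt{5062}}{139681485074} \approx -0.40702 + 0.0013263 i$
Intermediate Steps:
$k = -1098$ ($k = 9 \left(-122\right) = -1098$)
$n{\left(q \right)} = \frac{18 q}{-1098 + q}$ ($n{\left(q \right)} = 9 \frac{q + q}{q - 1098} = 9 \frac{2 q}{-1098 + q} = \frac{18 q}{-1098 + q}$)
$\frac{-17775 + n{\left(-74 \right)}}{\sqrt{-20557 + 309} + 43668} = \frac{-17775 + 18 \left(-74\right) \frac{1}{-1098 - 74}}{\sqrt{-20557 + 309} + 43668} = \frac{-17775 + 18 \left(-74\right) \frac{1}{-1172}}{\sqrt{-20248} + 43668} = \frac{-17775 + 18 \left(-74\right) \left(- \frac{1}{1172}\right)}{2 i \sqrt{5062} + 43668} = \frac{-17775 + \frac{333}{293}}{43668 + 2 i \sqrt{5062}} = - \frac{5207742}{293 \left(43668 + 2 i \sqrt{5062}\right)}$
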